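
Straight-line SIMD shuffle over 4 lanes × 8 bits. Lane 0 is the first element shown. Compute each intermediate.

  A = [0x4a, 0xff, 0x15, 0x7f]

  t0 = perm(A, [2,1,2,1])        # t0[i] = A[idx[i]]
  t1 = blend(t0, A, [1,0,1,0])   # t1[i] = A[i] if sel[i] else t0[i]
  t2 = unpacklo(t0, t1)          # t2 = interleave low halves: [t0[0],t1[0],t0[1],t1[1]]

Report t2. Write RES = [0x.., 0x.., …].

→ t0 |15|ff|15|ff|
→ t1 |4a|ff|15|ff|
→ t2 |15|4a|ff|ff|

RES = [0x15, 0x4a, 0xff, 0xff]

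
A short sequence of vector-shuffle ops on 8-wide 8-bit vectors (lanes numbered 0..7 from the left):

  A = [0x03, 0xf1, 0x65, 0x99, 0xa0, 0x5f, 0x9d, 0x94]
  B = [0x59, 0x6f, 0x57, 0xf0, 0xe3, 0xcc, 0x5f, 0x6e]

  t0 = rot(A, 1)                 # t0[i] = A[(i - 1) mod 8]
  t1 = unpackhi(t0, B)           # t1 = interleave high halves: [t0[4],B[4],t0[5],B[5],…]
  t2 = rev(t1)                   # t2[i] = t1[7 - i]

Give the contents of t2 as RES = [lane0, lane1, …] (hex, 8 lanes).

RES = [ 0x6e  0x9d  0x5f  0x5f  0xcc  0xa0  0xe3  0x99 ]

t0 = [0x94, 0x03, 0xf1, 0x65, 0x99, 0xa0, 0x5f, 0x9d]
t1 = [0x99, 0xe3, 0xa0, 0xcc, 0x5f, 0x5f, 0x9d, 0x6e]
t2 = [0x6e, 0x9d, 0x5f, 0x5f, 0xcc, 0xa0, 0xe3, 0x99]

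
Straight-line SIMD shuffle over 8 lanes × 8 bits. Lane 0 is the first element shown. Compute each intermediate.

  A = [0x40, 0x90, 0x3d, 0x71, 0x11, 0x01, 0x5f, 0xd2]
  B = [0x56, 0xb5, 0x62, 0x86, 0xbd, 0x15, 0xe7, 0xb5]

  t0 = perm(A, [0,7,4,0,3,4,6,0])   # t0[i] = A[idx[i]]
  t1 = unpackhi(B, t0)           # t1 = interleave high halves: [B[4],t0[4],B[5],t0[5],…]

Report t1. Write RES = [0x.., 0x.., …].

t0 = [0x40, 0xd2, 0x11, 0x40, 0x71, 0x11, 0x5f, 0x40]
t1 = [0xbd, 0x71, 0x15, 0x11, 0xe7, 0x5f, 0xb5, 0x40]

RES = [ 0xbd  0x71  0x15  0x11  0xe7  0x5f  0xb5  0x40 ]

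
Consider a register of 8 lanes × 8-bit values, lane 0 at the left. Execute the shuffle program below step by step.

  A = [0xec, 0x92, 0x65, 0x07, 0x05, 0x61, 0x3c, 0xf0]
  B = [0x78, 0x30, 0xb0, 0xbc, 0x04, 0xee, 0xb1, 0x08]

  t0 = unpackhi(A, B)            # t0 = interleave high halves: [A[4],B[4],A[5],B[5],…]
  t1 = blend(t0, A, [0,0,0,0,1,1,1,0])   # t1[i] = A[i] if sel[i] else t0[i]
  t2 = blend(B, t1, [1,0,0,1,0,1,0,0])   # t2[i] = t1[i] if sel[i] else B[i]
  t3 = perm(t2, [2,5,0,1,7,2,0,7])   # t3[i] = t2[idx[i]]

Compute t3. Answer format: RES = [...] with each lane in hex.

→ t0 |05|04|61|ee|3c|b1|f0|08|
→ t1 |05|04|61|ee|05|61|3c|08|
→ t2 |05|30|b0|ee|04|61|b1|08|
→ t3 |b0|61|05|30|08|b0|05|08|

RES = [ 0xb0  0x61  0x05  0x30  0x08  0xb0  0x05  0x08 ]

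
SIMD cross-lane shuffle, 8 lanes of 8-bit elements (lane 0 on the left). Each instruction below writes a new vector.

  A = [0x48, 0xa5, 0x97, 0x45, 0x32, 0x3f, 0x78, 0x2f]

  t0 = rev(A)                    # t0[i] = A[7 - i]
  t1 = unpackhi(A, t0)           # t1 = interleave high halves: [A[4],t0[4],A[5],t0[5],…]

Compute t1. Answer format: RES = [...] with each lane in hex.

RES = [0x32, 0x45, 0x3f, 0x97, 0x78, 0xa5, 0x2f, 0x48]

→ t0 |2f|78|3f|32|45|97|a5|48|
→ t1 |32|45|3f|97|78|a5|2f|48|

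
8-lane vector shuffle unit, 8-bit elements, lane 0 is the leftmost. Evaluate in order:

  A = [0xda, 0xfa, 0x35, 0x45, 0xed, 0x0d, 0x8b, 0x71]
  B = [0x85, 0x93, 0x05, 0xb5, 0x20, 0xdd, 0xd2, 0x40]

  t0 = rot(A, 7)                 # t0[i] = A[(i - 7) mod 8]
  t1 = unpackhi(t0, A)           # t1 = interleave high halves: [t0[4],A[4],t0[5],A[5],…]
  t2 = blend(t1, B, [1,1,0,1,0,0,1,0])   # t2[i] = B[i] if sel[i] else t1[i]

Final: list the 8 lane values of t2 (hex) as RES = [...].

RES = [ 0x85  0x93  0x8b  0xb5  0x71  0x8b  0xd2  0x71 ]

→ t0 |fa|35|45|ed|0d|8b|71|da|
→ t1 |0d|ed|8b|0d|71|8b|da|71|
→ t2 |85|93|8b|b5|71|8b|d2|71|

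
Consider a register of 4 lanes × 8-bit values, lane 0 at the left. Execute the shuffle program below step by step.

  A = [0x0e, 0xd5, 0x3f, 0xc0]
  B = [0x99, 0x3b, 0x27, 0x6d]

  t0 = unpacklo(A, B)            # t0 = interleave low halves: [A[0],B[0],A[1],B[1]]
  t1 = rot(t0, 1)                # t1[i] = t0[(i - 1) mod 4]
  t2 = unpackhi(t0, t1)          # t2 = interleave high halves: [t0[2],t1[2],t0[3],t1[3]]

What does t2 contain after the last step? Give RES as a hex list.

→ t0 |0e|99|d5|3b|
→ t1 |3b|0e|99|d5|
→ t2 |d5|99|3b|d5|

RES = [0xd5, 0x99, 0x3b, 0xd5]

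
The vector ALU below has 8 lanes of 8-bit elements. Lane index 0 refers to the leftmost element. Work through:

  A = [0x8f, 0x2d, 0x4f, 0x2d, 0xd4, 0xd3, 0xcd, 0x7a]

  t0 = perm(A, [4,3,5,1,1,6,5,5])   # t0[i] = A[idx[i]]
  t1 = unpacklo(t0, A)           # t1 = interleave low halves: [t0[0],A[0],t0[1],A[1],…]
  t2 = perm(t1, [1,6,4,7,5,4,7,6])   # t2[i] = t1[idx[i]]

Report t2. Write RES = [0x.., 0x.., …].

RES = [0x8f, 0x2d, 0xd3, 0x2d, 0x4f, 0xd3, 0x2d, 0x2d]

  t0: d4 2d d3 2d 2d cd d3 d3
  t1: d4 8f 2d 2d d3 4f 2d 2d
  t2: 8f 2d d3 2d 4f d3 2d 2d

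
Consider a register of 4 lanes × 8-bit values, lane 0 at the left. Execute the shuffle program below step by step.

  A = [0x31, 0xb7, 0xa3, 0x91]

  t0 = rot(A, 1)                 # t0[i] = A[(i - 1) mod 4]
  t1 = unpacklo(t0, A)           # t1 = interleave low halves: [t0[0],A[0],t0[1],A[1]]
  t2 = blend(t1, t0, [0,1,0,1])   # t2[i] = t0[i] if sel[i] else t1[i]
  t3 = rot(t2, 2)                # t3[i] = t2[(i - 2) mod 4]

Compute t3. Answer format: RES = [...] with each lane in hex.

RES = [0x31, 0xa3, 0x91, 0x31]

t0 = [0x91, 0x31, 0xb7, 0xa3]
t1 = [0x91, 0x31, 0x31, 0xb7]
t2 = [0x91, 0x31, 0x31, 0xa3]
t3 = [0x31, 0xa3, 0x91, 0x31]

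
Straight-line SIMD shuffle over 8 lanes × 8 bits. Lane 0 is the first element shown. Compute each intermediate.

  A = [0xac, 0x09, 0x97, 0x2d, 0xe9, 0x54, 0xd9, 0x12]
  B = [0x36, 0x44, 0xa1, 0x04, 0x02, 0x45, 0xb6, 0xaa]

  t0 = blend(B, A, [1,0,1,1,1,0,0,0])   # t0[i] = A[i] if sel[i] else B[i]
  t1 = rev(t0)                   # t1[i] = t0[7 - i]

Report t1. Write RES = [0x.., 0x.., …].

→ t0 |ac|44|97|2d|e9|45|b6|aa|
→ t1 |aa|b6|45|e9|2d|97|44|ac|

RES = [ 0xaa  0xb6  0x45  0xe9  0x2d  0x97  0x44  0xac ]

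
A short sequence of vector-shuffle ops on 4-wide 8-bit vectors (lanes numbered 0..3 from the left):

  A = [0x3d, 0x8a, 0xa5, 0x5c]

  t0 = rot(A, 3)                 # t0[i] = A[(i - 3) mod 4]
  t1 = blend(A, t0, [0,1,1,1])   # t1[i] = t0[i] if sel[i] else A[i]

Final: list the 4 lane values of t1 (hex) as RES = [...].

  t0: 8a a5 5c 3d
  t1: 3d a5 5c 3d

RES = [0x3d, 0xa5, 0x5c, 0x3d]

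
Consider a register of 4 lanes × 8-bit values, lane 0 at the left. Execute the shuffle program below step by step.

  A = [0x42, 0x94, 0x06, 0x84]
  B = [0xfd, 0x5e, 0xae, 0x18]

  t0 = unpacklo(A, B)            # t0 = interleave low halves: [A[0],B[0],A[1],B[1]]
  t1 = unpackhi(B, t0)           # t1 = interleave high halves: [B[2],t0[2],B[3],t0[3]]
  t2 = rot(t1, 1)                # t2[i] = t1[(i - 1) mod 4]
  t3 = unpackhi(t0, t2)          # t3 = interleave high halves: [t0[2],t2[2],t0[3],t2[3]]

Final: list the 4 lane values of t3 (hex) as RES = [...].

RES = [0x94, 0x94, 0x5e, 0x18]

  t0: 42 fd 94 5e
  t1: ae 94 18 5e
  t2: 5e ae 94 18
  t3: 94 94 5e 18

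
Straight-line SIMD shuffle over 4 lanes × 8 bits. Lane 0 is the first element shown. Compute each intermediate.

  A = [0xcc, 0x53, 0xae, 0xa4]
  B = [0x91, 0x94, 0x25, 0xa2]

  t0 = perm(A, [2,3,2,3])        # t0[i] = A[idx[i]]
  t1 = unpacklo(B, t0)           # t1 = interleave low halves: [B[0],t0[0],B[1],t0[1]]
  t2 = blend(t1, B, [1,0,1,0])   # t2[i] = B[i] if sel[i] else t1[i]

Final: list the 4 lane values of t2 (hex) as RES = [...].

→ t0 |ae|a4|ae|a4|
→ t1 |91|ae|94|a4|
→ t2 |91|ae|25|a4|

RES = [ 0x91  0xae  0x25  0xa4 ]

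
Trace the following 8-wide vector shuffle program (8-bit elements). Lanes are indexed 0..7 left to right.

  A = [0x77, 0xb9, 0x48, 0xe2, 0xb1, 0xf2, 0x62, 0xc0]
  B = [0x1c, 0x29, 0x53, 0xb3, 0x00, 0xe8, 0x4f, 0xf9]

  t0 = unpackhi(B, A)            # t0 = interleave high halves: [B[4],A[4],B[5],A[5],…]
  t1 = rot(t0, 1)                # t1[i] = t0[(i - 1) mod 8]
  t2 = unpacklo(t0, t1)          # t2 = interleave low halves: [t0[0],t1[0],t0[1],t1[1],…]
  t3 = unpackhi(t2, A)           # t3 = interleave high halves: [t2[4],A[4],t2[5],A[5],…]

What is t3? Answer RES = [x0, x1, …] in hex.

→ t0 |00|b1|e8|f2|4f|62|f9|c0|
→ t1 |c0|00|b1|e8|f2|4f|62|f9|
→ t2 |00|c0|b1|00|e8|b1|f2|e8|
→ t3 |e8|b1|b1|f2|f2|62|e8|c0|

RES = [0xe8, 0xb1, 0xb1, 0xf2, 0xf2, 0x62, 0xe8, 0xc0]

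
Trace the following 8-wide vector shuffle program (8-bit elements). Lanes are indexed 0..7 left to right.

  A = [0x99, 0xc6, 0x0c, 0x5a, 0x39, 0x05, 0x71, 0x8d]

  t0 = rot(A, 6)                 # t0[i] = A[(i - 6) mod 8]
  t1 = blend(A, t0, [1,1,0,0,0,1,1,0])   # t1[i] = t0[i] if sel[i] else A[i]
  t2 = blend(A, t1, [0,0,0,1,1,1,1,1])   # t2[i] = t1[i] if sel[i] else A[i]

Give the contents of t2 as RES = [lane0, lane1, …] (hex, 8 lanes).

RES = [0x99, 0xc6, 0x0c, 0x5a, 0x39, 0x8d, 0x99, 0x8d]

t0 = [0x0c, 0x5a, 0x39, 0x05, 0x71, 0x8d, 0x99, 0xc6]
t1 = [0x0c, 0x5a, 0x0c, 0x5a, 0x39, 0x8d, 0x99, 0x8d]
t2 = [0x99, 0xc6, 0x0c, 0x5a, 0x39, 0x8d, 0x99, 0x8d]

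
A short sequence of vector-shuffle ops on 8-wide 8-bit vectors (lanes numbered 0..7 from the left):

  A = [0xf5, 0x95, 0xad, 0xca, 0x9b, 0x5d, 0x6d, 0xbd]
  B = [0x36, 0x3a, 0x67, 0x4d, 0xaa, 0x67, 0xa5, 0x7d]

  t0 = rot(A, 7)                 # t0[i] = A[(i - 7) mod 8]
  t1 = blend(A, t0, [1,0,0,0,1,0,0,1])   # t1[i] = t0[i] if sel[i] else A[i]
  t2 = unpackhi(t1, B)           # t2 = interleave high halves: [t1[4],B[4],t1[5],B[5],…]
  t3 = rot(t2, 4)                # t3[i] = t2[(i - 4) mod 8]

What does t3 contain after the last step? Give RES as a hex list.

RES = [0x6d, 0xa5, 0xf5, 0x7d, 0x5d, 0xaa, 0x5d, 0x67]

→ t0 |95|ad|ca|9b|5d|6d|bd|f5|
→ t1 |95|95|ad|ca|5d|5d|6d|f5|
→ t2 |5d|aa|5d|67|6d|a5|f5|7d|
→ t3 |6d|a5|f5|7d|5d|aa|5d|67|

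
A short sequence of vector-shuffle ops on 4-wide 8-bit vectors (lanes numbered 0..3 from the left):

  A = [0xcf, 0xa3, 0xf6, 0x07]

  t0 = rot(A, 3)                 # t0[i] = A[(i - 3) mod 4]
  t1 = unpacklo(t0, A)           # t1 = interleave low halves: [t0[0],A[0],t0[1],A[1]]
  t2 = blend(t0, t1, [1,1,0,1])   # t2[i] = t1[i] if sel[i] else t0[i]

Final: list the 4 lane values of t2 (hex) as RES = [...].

RES = [ 0xa3  0xcf  0x07  0xa3 ]

t0 = [0xa3, 0xf6, 0x07, 0xcf]
t1 = [0xa3, 0xcf, 0xf6, 0xa3]
t2 = [0xa3, 0xcf, 0x07, 0xa3]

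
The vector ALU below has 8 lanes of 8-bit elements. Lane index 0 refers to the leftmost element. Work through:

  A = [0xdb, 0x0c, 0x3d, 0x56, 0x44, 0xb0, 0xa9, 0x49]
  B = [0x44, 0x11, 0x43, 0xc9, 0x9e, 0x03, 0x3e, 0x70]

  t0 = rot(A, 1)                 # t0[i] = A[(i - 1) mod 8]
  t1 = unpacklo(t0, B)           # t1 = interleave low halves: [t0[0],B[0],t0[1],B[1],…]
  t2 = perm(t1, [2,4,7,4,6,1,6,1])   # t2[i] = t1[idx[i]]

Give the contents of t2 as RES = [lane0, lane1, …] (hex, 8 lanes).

  t0: 49 db 0c 3d 56 44 b0 a9
  t1: 49 44 db 11 0c 43 3d c9
  t2: db 0c c9 0c 3d 44 3d 44

RES = [ 0xdb  0x0c  0xc9  0x0c  0x3d  0x44  0x3d  0x44 ]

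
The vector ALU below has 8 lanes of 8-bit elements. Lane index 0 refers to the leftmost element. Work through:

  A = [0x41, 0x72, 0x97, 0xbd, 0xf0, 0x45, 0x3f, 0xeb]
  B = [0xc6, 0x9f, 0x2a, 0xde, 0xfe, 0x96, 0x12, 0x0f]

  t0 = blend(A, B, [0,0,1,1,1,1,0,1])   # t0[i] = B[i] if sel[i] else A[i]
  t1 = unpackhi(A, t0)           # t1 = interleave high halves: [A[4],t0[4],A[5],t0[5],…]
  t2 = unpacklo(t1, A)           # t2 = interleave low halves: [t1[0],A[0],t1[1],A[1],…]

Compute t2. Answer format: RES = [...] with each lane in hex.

RES = [ 0xf0  0x41  0xfe  0x72  0x45  0x97  0x96  0xbd ]

t0 = [0x41, 0x72, 0x2a, 0xde, 0xfe, 0x96, 0x3f, 0x0f]
t1 = [0xf0, 0xfe, 0x45, 0x96, 0x3f, 0x3f, 0xeb, 0x0f]
t2 = [0xf0, 0x41, 0xfe, 0x72, 0x45, 0x97, 0x96, 0xbd]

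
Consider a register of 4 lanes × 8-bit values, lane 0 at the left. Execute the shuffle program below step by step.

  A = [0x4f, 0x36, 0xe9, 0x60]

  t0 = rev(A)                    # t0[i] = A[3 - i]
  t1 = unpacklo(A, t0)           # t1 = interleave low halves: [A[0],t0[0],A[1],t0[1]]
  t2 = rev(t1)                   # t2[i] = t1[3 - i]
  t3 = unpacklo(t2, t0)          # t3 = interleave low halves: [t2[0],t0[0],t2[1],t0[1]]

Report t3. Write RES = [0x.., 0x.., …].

  t0: 60 e9 36 4f
  t1: 4f 60 36 e9
  t2: e9 36 60 4f
  t3: e9 60 36 e9

RES = [0xe9, 0x60, 0x36, 0xe9]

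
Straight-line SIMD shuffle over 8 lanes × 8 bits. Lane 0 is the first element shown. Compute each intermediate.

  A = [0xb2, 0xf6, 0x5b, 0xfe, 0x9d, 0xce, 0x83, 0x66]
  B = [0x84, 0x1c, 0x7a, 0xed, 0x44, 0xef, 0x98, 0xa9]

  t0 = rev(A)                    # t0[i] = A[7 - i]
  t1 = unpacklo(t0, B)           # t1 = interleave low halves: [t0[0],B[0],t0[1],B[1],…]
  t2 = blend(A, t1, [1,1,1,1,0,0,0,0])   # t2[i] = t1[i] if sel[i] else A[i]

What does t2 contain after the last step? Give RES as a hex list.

→ t0 |66|83|ce|9d|fe|5b|f6|b2|
→ t1 |66|84|83|1c|ce|7a|9d|ed|
→ t2 |66|84|83|1c|9d|ce|83|66|

RES = [0x66, 0x84, 0x83, 0x1c, 0x9d, 0xce, 0x83, 0x66]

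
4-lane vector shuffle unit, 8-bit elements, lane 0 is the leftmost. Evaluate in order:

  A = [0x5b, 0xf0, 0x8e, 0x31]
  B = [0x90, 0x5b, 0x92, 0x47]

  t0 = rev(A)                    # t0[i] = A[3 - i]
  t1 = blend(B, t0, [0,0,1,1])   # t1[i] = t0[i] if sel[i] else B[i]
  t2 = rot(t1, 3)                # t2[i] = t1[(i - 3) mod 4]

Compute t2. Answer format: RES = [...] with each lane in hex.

RES = [ 0x5b  0xf0  0x5b  0x90 ]

→ t0 |31|8e|f0|5b|
→ t1 |90|5b|f0|5b|
→ t2 |5b|f0|5b|90|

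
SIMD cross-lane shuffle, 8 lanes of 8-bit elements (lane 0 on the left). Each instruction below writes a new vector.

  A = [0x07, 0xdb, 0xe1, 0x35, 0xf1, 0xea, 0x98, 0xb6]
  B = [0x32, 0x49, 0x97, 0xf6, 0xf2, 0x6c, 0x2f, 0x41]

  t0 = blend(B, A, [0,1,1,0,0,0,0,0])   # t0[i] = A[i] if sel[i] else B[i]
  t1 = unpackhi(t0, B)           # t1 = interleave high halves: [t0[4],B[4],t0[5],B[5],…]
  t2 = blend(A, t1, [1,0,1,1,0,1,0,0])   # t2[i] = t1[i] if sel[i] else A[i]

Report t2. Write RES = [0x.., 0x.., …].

RES = [0xf2, 0xdb, 0x6c, 0x6c, 0xf1, 0x2f, 0x98, 0xb6]

t0 = [0x32, 0xdb, 0xe1, 0xf6, 0xf2, 0x6c, 0x2f, 0x41]
t1 = [0xf2, 0xf2, 0x6c, 0x6c, 0x2f, 0x2f, 0x41, 0x41]
t2 = [0xf2, 0xdb, 0x6c, 0x6c, 0xf1, 0x2f, 0x98, 0xb6]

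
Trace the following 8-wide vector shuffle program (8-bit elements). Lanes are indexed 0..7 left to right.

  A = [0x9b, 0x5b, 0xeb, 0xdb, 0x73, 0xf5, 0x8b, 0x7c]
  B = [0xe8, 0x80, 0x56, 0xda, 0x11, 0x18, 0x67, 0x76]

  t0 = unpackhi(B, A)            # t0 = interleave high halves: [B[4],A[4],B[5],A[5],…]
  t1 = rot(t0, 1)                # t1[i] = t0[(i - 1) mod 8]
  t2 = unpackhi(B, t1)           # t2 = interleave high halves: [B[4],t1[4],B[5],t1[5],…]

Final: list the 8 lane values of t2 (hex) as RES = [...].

  t0: 11 73 18 f5 67 8b 76 7c
  t1: 7c 11 73 18 f5 67 8b 76
  t2: 11 f5 18 67 67 8b 76 76

RES = [ 0x11  0xf5  0x18  0x67  0x67  0x8b  0x76  0x76 ]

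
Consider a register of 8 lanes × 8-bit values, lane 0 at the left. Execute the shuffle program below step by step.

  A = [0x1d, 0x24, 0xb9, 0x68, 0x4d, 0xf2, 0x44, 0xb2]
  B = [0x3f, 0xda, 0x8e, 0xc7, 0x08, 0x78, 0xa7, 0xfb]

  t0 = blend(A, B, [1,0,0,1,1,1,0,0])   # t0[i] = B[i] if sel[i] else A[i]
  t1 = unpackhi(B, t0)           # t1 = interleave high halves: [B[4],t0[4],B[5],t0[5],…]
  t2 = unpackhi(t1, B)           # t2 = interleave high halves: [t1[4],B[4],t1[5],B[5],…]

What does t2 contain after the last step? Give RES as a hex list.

  t0: 3f 24 b9 c7 08 78 44 b2
  t1: 08 08 78 78 a7 44 fb b2
  t2: a7 08 44 78 fb a7 b2 fb

RES = [0xa7, 0x08, 0x44, 0x78, 0xfb, 0xa7, 0xb2, 0xfb]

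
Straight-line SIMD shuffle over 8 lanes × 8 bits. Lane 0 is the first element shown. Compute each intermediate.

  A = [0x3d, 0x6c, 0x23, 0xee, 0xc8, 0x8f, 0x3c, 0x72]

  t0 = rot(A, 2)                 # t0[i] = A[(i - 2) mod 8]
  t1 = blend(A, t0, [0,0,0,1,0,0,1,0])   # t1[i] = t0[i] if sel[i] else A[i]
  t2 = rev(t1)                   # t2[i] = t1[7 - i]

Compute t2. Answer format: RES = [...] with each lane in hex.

RES = [ 0x72  0xc8  0x8f  0xc8  0x6c  0x23  0x6c  0x3d ]

t0 = [0x3c, 0x72, 0x3d, 0x6c, 0x23, 0xee, 0xc8, 0x8f]
t1 = [0x3d, 0x6c, 0x23, 0x6c, 0xc8, 0x8f, 0xc8, 0x72]
t2 = [0x72, 0xc8, 0x8f, 0xc8, 0x6c, 0x23, 0x6c, 0x3d]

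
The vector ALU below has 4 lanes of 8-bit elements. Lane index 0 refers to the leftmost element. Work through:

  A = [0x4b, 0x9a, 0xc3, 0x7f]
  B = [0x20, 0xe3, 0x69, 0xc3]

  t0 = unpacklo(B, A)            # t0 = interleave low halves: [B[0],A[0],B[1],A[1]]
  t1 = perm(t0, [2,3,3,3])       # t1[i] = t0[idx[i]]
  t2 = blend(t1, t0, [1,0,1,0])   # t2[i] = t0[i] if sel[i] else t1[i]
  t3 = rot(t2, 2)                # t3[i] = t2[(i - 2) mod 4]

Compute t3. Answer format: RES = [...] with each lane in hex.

RES = [0xe3, 0x9a, 0x20, 0x9a]

→ t0 |20|4b|e3|9a|
→ t1 |e3|9a|9a|9a|
→ t2 |20|9a|e3|9a|
→ t3 |e3|9a|20|9a|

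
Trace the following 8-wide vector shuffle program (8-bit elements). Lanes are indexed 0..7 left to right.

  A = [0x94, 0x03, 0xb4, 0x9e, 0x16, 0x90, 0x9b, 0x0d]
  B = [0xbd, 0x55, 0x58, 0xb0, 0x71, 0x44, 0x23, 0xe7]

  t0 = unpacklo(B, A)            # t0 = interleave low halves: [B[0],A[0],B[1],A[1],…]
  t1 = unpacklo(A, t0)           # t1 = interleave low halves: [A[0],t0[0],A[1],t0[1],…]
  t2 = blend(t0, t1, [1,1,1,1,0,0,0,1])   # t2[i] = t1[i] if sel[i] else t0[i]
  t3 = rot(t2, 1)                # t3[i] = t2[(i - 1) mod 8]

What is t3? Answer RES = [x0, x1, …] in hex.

RES = [ 0x03  0x94  0xbd  0x03  0x94  0x58  0xb4  0xb0 ]

t0 = [0xbd, 0x94, 0x55, 0x03, 0x58, 0xb4, 0xb0, 0x9e]
t1 = [0x94, 0xbd, 0x03, 0x94, 0xb4, 0x55, 0x9e, 0x03]
t2 = [0x94, 0xbd, 0x03, 0x94, 0x58, 0xb4, 0xb0, 0x03]
t3 = [0x03, 0x94, 0xbd, 0x03, 0x94, 0x58, 0xb4, 0xb0]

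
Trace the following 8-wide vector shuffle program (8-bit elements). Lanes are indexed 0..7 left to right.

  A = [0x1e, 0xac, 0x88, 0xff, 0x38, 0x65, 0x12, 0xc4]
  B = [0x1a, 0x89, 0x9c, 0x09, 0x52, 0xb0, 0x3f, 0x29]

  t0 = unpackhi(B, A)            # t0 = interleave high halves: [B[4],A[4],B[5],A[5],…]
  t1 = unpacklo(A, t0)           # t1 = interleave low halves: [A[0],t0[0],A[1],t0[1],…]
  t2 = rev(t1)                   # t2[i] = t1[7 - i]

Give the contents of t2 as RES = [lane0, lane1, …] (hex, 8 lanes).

  t0: 52 38 b0 65 3f 12 29 c4
  t1: 1e 52 ac 38 88 b0 ff 65
  t2: 65 ff b0 88 38 ac 52 1e

RES = [0x65, 0xff, 0xb0, 0x88, 0x38, 0xac, 0x52, 0x1e]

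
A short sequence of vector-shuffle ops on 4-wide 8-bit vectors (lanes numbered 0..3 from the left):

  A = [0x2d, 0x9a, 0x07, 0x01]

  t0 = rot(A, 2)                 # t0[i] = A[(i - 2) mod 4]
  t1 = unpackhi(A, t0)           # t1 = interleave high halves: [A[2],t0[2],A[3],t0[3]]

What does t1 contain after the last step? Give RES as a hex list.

  t0: 07 01 2d 9a
  t1: 07 2d 01 9a

RES = [ 0x07  0x2d  0x01  0x9a ]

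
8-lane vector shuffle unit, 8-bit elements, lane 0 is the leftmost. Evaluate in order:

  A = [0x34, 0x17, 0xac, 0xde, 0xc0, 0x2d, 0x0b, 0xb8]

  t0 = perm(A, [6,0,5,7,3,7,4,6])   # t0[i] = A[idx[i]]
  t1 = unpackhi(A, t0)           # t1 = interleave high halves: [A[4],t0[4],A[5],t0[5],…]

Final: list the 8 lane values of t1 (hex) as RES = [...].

t0 = [0x0b, 0x34, 0x2d, 0xb8, 0xde, 0xb8, 0xc0, 0x0b]
t1 = [0xc0, 0xde, 0x2d, 0xb8, 0x0b, 0xc0, 0xb8, 0x0b]

RES = [ 0xc0  0xde  0x2d  0xb8  0x0b  0xc0  0xb8  0x0b ]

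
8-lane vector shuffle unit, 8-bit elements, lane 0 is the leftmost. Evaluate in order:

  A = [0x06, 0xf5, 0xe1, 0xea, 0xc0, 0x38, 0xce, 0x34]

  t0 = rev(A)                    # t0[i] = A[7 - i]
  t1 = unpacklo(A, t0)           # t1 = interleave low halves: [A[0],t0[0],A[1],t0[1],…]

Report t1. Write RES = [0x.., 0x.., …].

RES = [ 0x06  0x34  0xf5  0xce  0xe1  0x38  0xea  0xc0 ]

t0 = [0x34, 0xce, 0x38, 0xc0, 0xea, 0xe1, 0xf5, 0x06]
t1 = [0x06, 0x34, 0xf5, 0xce, 0xe1, 0x38, 0xea, 0xc0]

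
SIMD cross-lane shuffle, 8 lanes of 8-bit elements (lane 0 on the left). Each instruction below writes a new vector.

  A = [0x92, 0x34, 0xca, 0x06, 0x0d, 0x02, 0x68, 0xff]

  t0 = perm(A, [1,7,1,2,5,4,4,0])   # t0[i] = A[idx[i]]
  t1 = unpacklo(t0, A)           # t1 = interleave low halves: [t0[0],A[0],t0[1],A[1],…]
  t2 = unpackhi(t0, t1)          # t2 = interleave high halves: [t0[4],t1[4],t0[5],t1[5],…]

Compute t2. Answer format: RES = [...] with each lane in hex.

→ t0 |34|ff|34|ca|02|0d|0d|92|
→ t1 |34|92|ff|34|34|ca|ca|06|
→ t2 |02|34|0d|ca|0d|ca|92|06|

RES = [ 0x02  0x34  0x0d  0xca  0x0d  0xca  0x92  0x06 ]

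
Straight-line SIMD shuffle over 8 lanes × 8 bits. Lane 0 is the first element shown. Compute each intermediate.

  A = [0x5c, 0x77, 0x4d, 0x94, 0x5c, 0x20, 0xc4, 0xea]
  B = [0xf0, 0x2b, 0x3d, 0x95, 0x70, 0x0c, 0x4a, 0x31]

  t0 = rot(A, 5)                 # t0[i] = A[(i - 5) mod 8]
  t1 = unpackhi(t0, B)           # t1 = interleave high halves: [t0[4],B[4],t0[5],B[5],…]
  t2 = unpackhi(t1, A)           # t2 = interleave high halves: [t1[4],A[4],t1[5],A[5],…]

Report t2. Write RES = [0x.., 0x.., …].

RES = [0x77, 0x5c, 0x4a, 0x20, 0x4d, 0xc4, 0x31, 0xea]

t0 = [0x94, 0x5c, 0x20, 0xc4, 0xea, 0x5c, 0x77, 0x4d]
t1 = [0xea, 0x70, 0x5c, 0x0c, 0x77, 0x4a, 0x4d, 0x31]
t2 = [0x77, 0x5c, 0x4a, 0x20, 0x4d, 0xc4, 0x31, 0xea]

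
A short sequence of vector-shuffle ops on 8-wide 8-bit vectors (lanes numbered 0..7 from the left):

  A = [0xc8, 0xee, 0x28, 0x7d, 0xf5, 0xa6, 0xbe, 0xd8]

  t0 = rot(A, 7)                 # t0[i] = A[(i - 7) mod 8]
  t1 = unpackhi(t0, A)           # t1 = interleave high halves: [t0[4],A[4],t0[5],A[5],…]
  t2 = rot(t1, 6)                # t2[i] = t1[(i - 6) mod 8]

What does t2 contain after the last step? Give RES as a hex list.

RES = [0xbe, 0xa6, 0xd8, 0xbe, 0xc8, 0xd8, 0xa6, 0xf5]

→ t0 |ee|28|7d|f5|a6|be|d8|c8|
→ t1 |a6|f5|be|a6|d8|be|c8|d8|
→ t2 |be|a6|d8|be|c8|d8|a6|f5|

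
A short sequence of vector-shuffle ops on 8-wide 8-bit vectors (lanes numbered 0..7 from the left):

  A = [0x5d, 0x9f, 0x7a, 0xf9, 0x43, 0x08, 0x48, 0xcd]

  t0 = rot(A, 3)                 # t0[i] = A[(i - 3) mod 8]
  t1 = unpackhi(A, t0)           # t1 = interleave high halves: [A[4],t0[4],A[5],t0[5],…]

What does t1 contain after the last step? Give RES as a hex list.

RES = [ 0x43  0x9f  0x08  0x7a  0x48  0xf9  0xcd  0x43 ]

→ t0 |08|48|cd|5d|9f|7a|f9|43|
→ t1 |43|9f|08|7a|48|f9|cd|43|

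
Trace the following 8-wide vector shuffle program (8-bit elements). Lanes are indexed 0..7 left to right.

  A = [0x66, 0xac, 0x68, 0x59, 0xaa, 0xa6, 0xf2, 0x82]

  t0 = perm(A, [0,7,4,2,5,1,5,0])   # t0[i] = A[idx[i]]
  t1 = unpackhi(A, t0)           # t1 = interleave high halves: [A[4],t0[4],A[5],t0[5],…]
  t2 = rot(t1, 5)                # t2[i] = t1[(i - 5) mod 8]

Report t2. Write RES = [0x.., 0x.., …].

  t0: 66 82 aa 68 a6 ac a6 66
  t1: aa a6 a6 ac f2 a6 82 66
  t2: ac f2 a6 82 66 aa a6 a6

RES = [ 0xac  0xf2  0xa6  0x82  0x66  0xaa  0xa6  0xa6 ]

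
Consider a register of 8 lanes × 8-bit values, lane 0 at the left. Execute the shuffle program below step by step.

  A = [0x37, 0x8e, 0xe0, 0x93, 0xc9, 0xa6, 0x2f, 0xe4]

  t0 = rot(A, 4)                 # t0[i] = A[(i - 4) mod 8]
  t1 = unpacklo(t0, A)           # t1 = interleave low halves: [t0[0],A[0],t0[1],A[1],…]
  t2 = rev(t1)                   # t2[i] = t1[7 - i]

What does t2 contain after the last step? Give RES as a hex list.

RES = [ 0x93  0xe4  0xe0  0x2f  0x8e  0xa6  0x37  0xc9 ]

t0 = [0xc9, 0xa6, 0x2f, 0xe4, 0x37, 0x8e, 0xe0, 0x93]
t1 = [0xc9, 0x37, 0xa6, 0x8e, 0x2f, 0xe0, 0xe4, 0x93]
t2 = [0x93, 0xe4, 0xe0, 0x2f, 0x8e, 0xa6, 0x37, 0xc9]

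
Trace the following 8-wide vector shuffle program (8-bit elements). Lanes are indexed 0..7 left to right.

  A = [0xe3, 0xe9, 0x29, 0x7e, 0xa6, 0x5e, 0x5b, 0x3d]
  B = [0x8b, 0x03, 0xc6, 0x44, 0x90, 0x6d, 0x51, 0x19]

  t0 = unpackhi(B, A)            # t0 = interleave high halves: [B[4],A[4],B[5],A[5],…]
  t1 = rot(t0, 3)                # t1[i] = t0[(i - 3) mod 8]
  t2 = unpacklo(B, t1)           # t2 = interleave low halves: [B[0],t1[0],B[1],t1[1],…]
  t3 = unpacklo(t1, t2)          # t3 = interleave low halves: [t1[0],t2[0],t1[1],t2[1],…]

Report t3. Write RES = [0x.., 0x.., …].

RES = [0x5b, 0x8b, 0x19, 0x5b, 0x3d, 0x03, 0x90, 0x19]

→ t0 |90|a6|6d|5e|51|5b|19|3d|
→ t1 |5b|19|3d|90|a6|6d|5e|51|
→ t2 |8b|5b|03|19|c6|3d|44|90|
→ t3 |5b|8b|19|5b|3d|03|90|19|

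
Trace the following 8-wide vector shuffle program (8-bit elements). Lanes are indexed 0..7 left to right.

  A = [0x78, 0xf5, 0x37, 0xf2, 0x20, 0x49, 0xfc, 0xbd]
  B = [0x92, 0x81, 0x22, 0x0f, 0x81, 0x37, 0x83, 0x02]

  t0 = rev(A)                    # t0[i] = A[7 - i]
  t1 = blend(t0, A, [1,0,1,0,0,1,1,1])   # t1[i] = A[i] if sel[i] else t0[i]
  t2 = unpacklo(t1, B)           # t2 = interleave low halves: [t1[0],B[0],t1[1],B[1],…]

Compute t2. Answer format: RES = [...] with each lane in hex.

t0 = [0xbd, 0xfc, 0x49, 0x20, 0xf2, 0x37, 0xf5, 0x78]
t1 = [0x78, 0xfc, 0x37, 0x20, 0xf2, 0x49, 0xfc, 0xbd]
t2 = [0x78, 0x92, 0xfc, 0x81, 0x37, 0x22, 0x20, 0x0f]

RES = [0x78, 0x92, 0xfc, 0x81, 0x37, 0x22, 0x20, 0x0f]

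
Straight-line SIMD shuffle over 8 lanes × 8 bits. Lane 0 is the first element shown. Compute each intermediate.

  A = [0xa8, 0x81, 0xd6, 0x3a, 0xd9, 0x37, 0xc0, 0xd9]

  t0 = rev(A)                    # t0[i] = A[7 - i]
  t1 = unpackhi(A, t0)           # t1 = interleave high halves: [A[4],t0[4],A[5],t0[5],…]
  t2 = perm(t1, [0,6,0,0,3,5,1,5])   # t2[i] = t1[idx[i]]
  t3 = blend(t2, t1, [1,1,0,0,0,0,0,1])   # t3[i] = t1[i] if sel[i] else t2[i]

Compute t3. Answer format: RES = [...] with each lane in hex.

RES = [ 0xd9  0x3a  0xd9  0xd9  0xd6  0x81  0x3a  0xa8 ]

t0 = [0xd9, 0xc0, 0x37, 0xd9, 0x3a, 0xd6, 0x81, 0xa8]
t1 = [0xd9, 0x3a, 0x37, 0xd6, 0xc0, 0x81, 0xd9, 0xa8]
t2 = [0xd9, 0xd9, 0xd9, 0xd9, 0xd6, 0x81, 0x3a, 0x81]
t3 = [0xd9, 0x3a, 0xd9, 0xd9, 0xd6, 0x81, 0x3a, 0xa8]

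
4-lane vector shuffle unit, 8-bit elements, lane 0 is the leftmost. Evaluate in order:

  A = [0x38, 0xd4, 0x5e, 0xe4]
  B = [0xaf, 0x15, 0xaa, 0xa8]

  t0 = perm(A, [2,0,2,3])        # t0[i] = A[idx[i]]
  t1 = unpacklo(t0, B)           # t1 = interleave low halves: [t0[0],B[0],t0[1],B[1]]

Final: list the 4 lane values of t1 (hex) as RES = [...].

RES = [ 0x5e  0xaf  0x38  0x15 ]

→ t0 |5e|38|5e|e4|
→ t1 |5e|af|38|15|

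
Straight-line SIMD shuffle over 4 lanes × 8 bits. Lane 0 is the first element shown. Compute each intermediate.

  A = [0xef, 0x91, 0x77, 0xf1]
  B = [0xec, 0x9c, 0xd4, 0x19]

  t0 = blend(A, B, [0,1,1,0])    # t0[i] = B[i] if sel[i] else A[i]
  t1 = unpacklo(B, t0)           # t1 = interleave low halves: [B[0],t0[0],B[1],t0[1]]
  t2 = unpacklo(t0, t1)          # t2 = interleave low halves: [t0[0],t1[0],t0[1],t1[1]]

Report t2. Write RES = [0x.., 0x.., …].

  t0: ef 9c d4 f1
  t1: ec ef 9c 9c
  t2: ef ec 9c ef

RES = [0xef, 0xec, 0x9c, 0xef]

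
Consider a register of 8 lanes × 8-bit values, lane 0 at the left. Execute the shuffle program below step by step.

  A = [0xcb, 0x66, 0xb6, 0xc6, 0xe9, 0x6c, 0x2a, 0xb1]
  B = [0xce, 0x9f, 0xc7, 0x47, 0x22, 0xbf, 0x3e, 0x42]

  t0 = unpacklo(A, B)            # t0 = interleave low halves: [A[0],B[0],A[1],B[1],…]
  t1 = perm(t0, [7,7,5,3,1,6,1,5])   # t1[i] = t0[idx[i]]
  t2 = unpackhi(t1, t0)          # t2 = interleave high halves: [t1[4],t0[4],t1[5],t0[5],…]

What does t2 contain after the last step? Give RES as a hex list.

t0 = [0xcb, 0xce, 0x66, 0x9f, 0xb6, 0xc7, 0xc6, 0x47]
t1 = [0x47, 0x47, 0xc7, 0x9f, 0xce, 0xc6, 0xce, 0xc7]
t2 = [0xce, 0xb6, 0xc6, 0xc7, 0xce, 0xc6, 0xc7, 0x47]

RES = [ 0xce  0xb6  0xc6  0xc7  0xce  0xc6  0xc7  0x47 ]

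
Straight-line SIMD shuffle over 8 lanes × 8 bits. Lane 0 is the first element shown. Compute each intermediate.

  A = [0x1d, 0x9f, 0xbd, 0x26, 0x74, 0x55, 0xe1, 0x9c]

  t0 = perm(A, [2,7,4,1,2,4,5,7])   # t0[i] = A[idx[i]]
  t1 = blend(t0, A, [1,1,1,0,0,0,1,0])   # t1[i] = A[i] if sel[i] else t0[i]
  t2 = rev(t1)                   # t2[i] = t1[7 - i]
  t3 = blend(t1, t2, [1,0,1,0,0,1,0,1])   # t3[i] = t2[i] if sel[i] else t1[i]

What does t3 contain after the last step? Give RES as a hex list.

t0 = [0xbd, 0x9c, 0x74, 0x9f, 0xbd, 0x74, 0x55, 0x9c]
t1 = [0x1d, 0x9f, 0xbd, 0x9f, 0xbd, 0x74, 0xe1, 0x9c]
t2 = [0x9c, 0xe1, 0x74, 0xbd, 0x9f, 0xbd, 0x9f, 0x1d]
t3 = [0x9c, 0x9f, 0x74, 0x9f, 0xbd, 0xbd, 0xe1, 0x1d]

RES = [ 0x9c  0x9f  0x74  0x9f  0xbd  0xbd  0xe1  0x1d ]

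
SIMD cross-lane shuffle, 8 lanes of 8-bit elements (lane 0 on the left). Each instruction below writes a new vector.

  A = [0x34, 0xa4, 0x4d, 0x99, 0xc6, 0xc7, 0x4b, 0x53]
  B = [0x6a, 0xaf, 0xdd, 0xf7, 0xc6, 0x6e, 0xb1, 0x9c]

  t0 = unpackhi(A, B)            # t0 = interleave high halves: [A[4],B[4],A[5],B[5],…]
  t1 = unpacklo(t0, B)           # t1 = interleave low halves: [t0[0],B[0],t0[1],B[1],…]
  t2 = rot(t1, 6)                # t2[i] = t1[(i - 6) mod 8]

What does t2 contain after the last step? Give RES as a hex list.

RES = [ 0xc6  0xaf  0xc7  0xdd  0x6e  0xf7  0xc6  0x6a ]

  t0: c6 c6 c7 6e 4b b1 53 9c
  t1: c6 6a c6 af c7 dd 6e f7
  t2: c6 af c7 dd 6e f7 c6 6a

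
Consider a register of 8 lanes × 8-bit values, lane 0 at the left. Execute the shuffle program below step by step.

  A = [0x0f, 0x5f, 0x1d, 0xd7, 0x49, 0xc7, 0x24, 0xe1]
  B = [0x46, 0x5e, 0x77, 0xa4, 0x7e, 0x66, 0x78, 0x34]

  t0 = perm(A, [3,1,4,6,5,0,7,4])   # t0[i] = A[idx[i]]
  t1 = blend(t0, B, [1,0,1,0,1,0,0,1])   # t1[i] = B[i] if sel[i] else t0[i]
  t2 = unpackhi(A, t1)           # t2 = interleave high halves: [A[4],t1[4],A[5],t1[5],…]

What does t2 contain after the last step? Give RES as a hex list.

t0 = [0xd7, 0x5f, 0x49, 0x24, 0xc7, 0x0f, 0xe1, 0x49]
t1 = [0x46, 0x5f, 0x77, 0x24, 0x7e, 0x0f, 0xe1, 0x34]
t2 = [0x49, 0x7e, 0xc7, 0x0f, 0x24, 0xe1, 0xe1, 0x34]

RES = [ 0x49  0x7e  0xc7  0x0f  0x24  0xe1  0xe1  0x34 ]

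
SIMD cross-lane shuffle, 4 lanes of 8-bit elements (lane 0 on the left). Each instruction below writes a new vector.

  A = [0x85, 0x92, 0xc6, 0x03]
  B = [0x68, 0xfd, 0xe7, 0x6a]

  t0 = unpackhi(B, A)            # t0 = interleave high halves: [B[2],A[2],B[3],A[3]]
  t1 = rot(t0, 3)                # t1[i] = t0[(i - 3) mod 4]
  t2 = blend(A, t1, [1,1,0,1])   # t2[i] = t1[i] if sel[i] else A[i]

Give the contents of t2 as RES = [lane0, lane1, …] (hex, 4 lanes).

→ t0 |e7|c6|6a|03|
→ t1 |c6|6a|03|e7|
→ t2 |c6|6a|c6|e7|

RES = [ 0xc6  0x6a  0xc6  0xe7 ]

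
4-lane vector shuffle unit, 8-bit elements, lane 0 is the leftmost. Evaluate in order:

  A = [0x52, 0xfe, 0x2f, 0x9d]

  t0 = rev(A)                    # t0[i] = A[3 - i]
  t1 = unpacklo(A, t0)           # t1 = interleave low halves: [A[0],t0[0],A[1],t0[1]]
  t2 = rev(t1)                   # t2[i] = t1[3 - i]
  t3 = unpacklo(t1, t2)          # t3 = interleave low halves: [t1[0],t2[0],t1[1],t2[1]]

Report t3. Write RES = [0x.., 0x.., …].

RES = [ 0x52  0x2f  0x9d  0xfe ]

t0 = [0x9d, 0x2f, 0xfe, 0x52]
t1 = [0x52, 0x9d, 0xfe, 0x2f]
t2 = [0x2f, 0xfe, 0x9d, 0x52]
t3 = [0x52, 0x2f, 0x9d, 0xfe]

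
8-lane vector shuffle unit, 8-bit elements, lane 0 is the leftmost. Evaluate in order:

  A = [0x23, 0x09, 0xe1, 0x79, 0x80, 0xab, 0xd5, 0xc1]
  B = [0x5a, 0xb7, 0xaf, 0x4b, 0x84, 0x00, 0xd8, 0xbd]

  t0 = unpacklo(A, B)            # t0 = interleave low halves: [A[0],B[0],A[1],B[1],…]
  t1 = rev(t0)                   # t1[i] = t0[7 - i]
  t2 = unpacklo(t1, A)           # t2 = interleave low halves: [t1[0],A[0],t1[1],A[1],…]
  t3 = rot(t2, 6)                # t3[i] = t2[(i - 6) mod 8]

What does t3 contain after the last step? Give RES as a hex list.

RES = [ 0x79  0x09  0xaf  0xe1  0xe1  0x79  0x4b  0x23 ]

t0 = [0x23, 0x5a, 0x09, 0xb7, 0xe1, 0xaf, 0x79, 0x4b]
t1 = [0x4b, 0x79, 0xaf, 0xe1, 0xb7, 0x09, 0x5a, 0x23]
t2 = [0x4b, 0x23, 0x79, 0x09, 0xaf, 0xe1, 0xe1, 0x79]
t3 = [0x79, 0x09, 0xaf, 0xe1, 0xe1, 0x79, 0x4b, 0x23]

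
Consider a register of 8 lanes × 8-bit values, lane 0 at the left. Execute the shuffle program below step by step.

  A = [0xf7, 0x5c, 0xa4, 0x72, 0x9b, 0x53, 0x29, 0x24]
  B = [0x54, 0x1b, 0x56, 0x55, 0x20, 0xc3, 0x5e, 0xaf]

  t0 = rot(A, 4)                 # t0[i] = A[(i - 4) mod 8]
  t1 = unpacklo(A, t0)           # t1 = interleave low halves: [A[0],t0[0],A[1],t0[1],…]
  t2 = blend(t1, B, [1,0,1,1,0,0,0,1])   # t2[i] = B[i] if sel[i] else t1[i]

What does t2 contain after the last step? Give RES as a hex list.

RES = [0x54, 0x9b, 0x56, 0x55, 0xa4, 0x29, 0x72, 0xaf]

→ t0 |9b|53|29|24|f7|5c|a4|72|
→ t1 |f7|9b|5c|53|a4|29|72|24|
→ t2 |54|9b|56|55|a4|29|72|af|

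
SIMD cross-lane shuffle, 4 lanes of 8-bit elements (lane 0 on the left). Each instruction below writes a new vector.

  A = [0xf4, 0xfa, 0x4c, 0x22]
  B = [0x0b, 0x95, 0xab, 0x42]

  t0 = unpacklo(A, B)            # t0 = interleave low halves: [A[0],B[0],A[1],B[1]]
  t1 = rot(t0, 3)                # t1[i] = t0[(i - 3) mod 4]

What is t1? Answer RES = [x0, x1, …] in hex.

→ t0 |f4|0b|fa|95|
→ t1 |0b|fa|95|f4|

RES = [ 0x0b  0xfa  0x95  0xf4 ]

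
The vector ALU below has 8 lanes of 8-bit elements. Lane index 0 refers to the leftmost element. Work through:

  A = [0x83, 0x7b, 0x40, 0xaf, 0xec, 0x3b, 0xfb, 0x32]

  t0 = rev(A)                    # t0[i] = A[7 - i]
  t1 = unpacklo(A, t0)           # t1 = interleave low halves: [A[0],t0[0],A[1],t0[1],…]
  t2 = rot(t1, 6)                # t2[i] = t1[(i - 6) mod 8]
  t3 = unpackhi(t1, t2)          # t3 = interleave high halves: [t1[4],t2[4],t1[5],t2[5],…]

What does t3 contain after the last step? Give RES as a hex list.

RES = [ 0x40  0xaf  0x3b  0xec  0xaf  0x83  0xec  0x32 ]

t0 = [0x32, 0xfb, 0x3b, 0xec, 0xaf, 0x40, 0x7b, 0x83]
t1 = [0x83, 0x32, 0x7b, 0xfb, 0x40, 0x3b, 0xaf, 0xec]
t2 = [0x7b, 0xfb, 0x40, 0x3b, 0xaf, 0xec, 0x83, 0x32]
t3 = [0x40, 0xaf, 0x3b, 0xec, 0xaf, 0x83, 0xec, 0x32]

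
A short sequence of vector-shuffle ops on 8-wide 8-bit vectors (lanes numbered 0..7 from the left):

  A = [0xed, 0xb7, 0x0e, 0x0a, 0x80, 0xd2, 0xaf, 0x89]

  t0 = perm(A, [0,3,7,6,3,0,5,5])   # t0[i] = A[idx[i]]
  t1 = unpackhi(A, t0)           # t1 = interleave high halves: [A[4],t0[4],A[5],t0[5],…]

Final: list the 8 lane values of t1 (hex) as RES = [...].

→ t0 |ed|0a|89|af|0a|ed|d2|d2|
→ t1 |80|0a|d2|ed|af|d2|89|d2|

RES = [ 0x80  0x0a  0xd2  0xed  0xaf  0xd2  0x89  0xd2 ]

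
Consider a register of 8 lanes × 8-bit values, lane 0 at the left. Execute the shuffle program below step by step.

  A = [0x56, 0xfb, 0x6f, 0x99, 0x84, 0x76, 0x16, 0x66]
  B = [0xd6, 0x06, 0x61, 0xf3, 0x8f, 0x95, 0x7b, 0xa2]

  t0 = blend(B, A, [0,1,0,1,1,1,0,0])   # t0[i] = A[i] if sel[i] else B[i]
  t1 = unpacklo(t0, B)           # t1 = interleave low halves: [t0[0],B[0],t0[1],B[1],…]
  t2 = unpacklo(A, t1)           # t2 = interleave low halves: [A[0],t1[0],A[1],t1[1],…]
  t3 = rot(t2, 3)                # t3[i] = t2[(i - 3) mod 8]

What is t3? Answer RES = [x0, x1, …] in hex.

RES = [ 0xfb  0x99  0x06  0x56  0xd6  0xfb  0xd6  0x6f ]

→ t0 |d6|fb|61|99|84|76|7b|a2|
→ t1 |d6|d6|fb|06|61|61|99|f3|
→ t2 |56|d6|fb|d6|6f|fb|99|06|
→ t3 |fb|99|06|56|d6|fb|d6|6f|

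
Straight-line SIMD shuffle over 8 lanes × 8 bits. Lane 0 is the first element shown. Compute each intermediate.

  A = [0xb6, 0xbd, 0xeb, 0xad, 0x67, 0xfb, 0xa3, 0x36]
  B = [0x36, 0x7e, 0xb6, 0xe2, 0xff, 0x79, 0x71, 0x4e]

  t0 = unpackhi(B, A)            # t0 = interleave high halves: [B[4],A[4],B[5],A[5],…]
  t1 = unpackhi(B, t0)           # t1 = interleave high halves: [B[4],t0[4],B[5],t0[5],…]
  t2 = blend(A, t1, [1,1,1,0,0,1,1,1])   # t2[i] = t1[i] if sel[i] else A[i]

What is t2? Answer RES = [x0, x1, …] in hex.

RES = [ 0xff  0x71  0x79  0xad  0x67  0x4e  0x4e  0x36 ]

  t0: ff 67 79 fb 71 a3 4e 36
  t1: ff 71 79 a3 71 4e 4e 36
  t2: ff 71 79 ad 67 4e 4e 36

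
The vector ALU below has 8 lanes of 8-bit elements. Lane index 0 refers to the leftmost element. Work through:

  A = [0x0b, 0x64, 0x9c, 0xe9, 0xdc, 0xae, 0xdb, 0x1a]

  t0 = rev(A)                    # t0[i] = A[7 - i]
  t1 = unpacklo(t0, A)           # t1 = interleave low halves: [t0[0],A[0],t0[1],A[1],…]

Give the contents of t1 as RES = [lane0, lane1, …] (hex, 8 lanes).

  t0: 1a db ae dc e9 9c 64 0b
  t1: 1a 0b db 64 ae 9c dc e9

RES = [ 0x1a  0x0b  0xdb  0x64  0xae  0x9c  0xdc  0xe9 ]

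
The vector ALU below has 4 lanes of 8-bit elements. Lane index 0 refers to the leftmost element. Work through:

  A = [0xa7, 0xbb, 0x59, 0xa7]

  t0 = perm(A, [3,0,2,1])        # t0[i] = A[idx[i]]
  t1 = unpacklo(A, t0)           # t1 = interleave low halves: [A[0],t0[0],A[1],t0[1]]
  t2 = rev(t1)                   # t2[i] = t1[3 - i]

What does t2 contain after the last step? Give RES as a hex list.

RES = [0xa7, 0xbb, 0xa7, 0xa7]

t0 = [0xa7, 0xa7, 0x59, 0xbb]
t1 = [0xa7, 0xa7, 0xbb, 0xa7]
t2 = [0xa7, 0xbb, 0xa7, 0xa7]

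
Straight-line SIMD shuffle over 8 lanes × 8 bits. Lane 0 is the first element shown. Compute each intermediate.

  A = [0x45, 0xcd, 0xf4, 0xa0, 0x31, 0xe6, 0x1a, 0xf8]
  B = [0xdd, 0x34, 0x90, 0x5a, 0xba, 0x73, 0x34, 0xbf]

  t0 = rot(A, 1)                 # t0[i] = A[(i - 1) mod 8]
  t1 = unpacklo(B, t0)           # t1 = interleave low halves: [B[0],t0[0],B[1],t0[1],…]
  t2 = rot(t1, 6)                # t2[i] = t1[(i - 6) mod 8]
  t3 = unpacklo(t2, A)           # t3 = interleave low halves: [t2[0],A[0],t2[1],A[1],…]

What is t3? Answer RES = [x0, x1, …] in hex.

RES = [0x34, 0x45, 0x45, 0xcd, 0x90, 0xf4, 0xcd, 0xa0]

t0 = [0xf8, 0x45, 0xcd, 0xf4, 0xa0, 0x31, 0xe6, 0x1a]
t1 = [0xdd, 0xf8, 0x34, 0x45, 0x90, 0xcd, 0x5a, 0xf4]
t2 = [0x34, 0x45, 0x90, 0xcd, 0x5a, 0xf4, 0xdd, 0xf8]
t3 = [0x34, 0x45, 0x45, 0xcd, 0x90, 0xf4, 0xcd, 0xa0]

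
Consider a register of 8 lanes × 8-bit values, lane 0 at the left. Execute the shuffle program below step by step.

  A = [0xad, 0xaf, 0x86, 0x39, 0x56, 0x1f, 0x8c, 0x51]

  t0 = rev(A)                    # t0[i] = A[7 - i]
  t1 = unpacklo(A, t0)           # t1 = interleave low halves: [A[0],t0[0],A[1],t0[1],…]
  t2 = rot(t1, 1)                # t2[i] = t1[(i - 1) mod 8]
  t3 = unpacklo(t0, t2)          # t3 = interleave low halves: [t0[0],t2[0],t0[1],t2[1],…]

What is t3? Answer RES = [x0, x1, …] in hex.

→ t0 |51|8c|1f|56|39|86|af|ad|
→ t1 |ad|51|af|8c|86|1f|39|56|
→ t2 |56|ad|51|af|8c|86|1f|39|
→ t3 |51|56|8c|ad|1f|51|56|af|

RES = [0x51, 0x56, 0x8c, 0xad, 0x1f, 0x51, 0x56, 0xaf]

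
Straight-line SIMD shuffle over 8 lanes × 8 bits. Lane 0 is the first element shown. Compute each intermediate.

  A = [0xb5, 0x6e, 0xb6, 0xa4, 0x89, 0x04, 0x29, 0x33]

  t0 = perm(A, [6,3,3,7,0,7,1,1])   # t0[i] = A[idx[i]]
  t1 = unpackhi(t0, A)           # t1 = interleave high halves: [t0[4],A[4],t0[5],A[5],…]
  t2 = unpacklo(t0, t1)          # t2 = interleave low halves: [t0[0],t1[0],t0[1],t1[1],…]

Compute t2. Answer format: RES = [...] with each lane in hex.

RES = [0x29, 0xb5, 0xa4, 0x89, 0xa4, 0x33, 0x33, 0x04]

→ t0 |29|a4|a4|33|b5|33|6e|6e|
→ t1 |b5|89|33|04|6e|29|6e|33|
→ t2 |29|b5|a4|89|a4|33|33|04|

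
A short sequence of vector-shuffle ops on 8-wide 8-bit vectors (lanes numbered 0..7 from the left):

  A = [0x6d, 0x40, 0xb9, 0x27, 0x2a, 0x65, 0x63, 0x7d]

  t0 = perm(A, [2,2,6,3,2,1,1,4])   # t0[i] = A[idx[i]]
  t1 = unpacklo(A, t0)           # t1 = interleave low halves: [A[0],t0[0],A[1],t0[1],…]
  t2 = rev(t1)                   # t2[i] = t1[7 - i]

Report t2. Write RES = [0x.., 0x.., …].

  t0: b9 b9 63 27 b9 40 40 2a
  t1: 6d b9 40 b9 b9 63 27 27
  t2: 27 27 63 b9 b9 40 b9 6d

RES = [ 0x27  0x27  0x63  0xb9  0xb9  0x40  0xb9  0x6d ]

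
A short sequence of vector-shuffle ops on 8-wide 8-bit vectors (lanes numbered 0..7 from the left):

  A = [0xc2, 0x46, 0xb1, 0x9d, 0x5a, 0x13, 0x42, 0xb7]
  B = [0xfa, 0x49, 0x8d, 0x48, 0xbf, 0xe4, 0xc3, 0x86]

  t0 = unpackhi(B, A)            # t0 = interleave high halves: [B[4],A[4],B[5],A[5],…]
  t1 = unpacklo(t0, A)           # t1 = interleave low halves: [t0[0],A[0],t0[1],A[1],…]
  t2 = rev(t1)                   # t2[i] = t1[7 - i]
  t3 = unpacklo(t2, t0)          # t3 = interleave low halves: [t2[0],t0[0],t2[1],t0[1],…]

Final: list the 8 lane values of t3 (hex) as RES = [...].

RES = [0x9d, 0xbf, 0x13, 0x5a, 0xb1, 0xe4, 0xe4, 0x13]

t0 = [0xbf, 0x5a, 0xe4, 0x13, 0xc3, 0x42, 0x86, 0xb7]
t1 = [0xbf, 0xc2, 0x5a, 0x46, 0xe4, 0xb1, 0x13, 0x9d]
t2 = [0x9d, 0x13, 0xb1, 0xe4, 0x46, 0x5a, 0xc2, 0xbf]
t3 = [0x9d, 0xbf, 0x13, 0x5a, 0xb1, 0xe4, 0xe4, 0x13]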